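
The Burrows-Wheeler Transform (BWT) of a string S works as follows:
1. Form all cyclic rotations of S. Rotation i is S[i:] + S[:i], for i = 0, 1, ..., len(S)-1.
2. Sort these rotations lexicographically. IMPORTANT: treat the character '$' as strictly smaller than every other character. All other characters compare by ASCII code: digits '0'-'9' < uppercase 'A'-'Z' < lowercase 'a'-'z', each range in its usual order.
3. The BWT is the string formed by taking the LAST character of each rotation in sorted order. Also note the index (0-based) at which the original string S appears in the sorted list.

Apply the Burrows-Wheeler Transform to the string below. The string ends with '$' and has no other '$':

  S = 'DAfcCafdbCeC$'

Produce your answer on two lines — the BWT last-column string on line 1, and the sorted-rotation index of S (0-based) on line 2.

All 13 rotations (rotation i = S[i:]+S[:i]):
  rot[0] = DAfcCafdbCeC$
  rot[1] = AfcCafdbCeC$D
  rot[2] = fcCafdbCeC$DA
  rot[3] = cCafdbCeC$DAf
  rot[4] = CafdbCeC$DAfc
  rot[5] = afdbCeC$DAfcC
  rot[6] = fdbCeC$DAfcCa
  rot[7] = dbCeC$DAfcCaf
  rot[8] = bCeC$DAfcCafd
  rot[9] = CeC$DAfcCafdb
  rot[10] = eC$DAfcCafdbC
  rot[11] = C$DAfcCafdbCe
  rot[12] = $DAfcCafdbCeC
Sorted (with $ < everything):
  sorted[0] = $DAfcCafdbCeC  (last char: 'C')
  sorted[1] = AfcCafdbCeC$D  (last char: 'D')
  sorted[2] = C$DAfcCafdbCe  (last char: 'e')
  sorted[3] = CafdbCeC$DAfc  (last char: 'c')
  sorted[4] = CeC$DAfcCafdb  (last char: 'b')
  sorted[5] = DAfcCafdbCeC$  (last char: '$')
  sorted[6] = afdbCeC$DAfcC  (last char: 'C')
  sorted[7] = bCeC$DAfcCafd  (last char: 'd')
  sorted[8] = cCafdbCeC$DAf  (last char: 'f')
  sorted[9] = dbCeC$DAfcCaf  (last char: 'f')
  sorted[10] = eC$DAfcCafdbC  (last char: 'C')
  sorted[11] = fcCafdbCeC$DA  (last char: 'A')
  sorted[12] = fdbCeC$DAfcCa  (last char: 'a')
Last column: CDecb$CdffCAa
Original string S is at sorted index 5

Answer: CDecb$CdffCAa
5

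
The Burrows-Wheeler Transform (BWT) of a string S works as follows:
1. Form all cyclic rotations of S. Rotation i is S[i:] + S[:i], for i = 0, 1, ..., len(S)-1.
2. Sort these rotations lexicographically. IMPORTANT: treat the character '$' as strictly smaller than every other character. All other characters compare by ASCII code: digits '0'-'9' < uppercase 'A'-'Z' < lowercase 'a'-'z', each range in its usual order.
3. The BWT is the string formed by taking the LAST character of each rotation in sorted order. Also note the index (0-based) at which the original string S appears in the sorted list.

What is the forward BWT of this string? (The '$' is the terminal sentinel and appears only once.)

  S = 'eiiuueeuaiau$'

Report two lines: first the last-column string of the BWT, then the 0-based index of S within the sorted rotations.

Answer: uuiu$eaeiaeui
4

Derivation:
All 13 rotations (rotation i = S[i:]+S[:i]):
  rot[0] = eiiuueeuaiau$
  rot[1] = iiuueeuaiau$e
  rot[2] = iuueeuaiau$ei
  rot[3] = uueeuaiau$eii
  rot[4] = ueeuaiau$eiiu
  rot[5] = eeuaiau$eiiuu
  rot[6] = euaiau$eiiuue
  rot[7] = uaiau$eiiuuee
  rot[8] = aiau$eiiuueeu
  rot[9] = iau$eiiuueeua
  rot[10] = au$eiiuueeuai
  rot[11] = u$eiiuueeuaia
  rot[12] = $eiiuueeuaiau
Sorted (with $ < everything):
  sorted[0] = $eiiuueeuaiau  (last char: 'u')
  sorted[1] = aiau$eiiuueeu  (last char: 'u')
  sorted[2] = au$eiiuueeuai  (last char: 'i')
  sorted[3] = eeuaiau$eiiuu  (last char: 'u')
  sorted[4] = eiiuueeuaiau$  (last char: '$')
  sorted[5] = euaiau$eiiuue  (last char: 'e')
  sorted[6] = iau$eiiuueeua  (last char: 'a')
  sorted[7] = iiuueeuaiau$e  (last char: 'e')
  sorted[8] = iuueeuaiau$ei  (last char: 'i')
  sorted[9] = u$eiiuueeuaia  (last char: 'a')
  sorted[10] = uaiau$eiiuuee  (last char: 'e')
  sorted[11] = ueeuaiau$eiiu  (last char: 'u')
  sorted[12] = uueeuaiau$eii  (last char: 'i')
Last column: uuiu$eaeiaeui
Original string S is at sorted index 4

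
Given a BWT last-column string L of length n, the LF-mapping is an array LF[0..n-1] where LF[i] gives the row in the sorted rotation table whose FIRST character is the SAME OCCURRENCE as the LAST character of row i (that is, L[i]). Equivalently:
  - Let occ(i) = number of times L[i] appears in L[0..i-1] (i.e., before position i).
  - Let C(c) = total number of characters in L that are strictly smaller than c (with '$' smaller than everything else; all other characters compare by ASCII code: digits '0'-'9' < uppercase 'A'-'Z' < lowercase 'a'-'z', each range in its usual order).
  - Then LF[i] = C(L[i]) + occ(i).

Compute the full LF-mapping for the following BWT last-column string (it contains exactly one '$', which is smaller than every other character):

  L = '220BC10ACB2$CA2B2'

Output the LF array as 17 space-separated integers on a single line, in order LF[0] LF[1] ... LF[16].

Answer: 4 5 1 11 14 3 2 9 15 12 6 0 16 10 7 13 8

Derivation:
Char counts: '$':1, '0':2, '1':1, '2':5, 'A':2, 'B':3, 'C':3
C (first-col start): C('$')=0, C('0')=1, C('1')=3, C('2')=4, C('A')=9, C('B')=11, C('C')=14
L[0]='2': occ=0, LF[0]=C('2')+0=4+0=4
L[1]='2': occ=1, LF[1]=C('2')+1=4+1=5
L[2]='0': occ=0, LF[2]=C('0')+0=1+0=1
L[3]='B': occ=0, LF[3]=C('B')+0=11+0=11
L[4]='C': occ=0, LF[4]=C('C')+0=14+0=14
L[5]='1': occ=0, LF[5]=C('1')+0=3+0=3
L[6]='0': occ=1, LF[6]=C('0')+1=1+1=2
L[7]='A': occ=0, LF[7]=C('A')+0=9+0=9
L[8]='C': occ=1, LF[8]=C('C')+1=14+1=15
L[9]='B': occ=1, LF[9]=C('B')+1=11+1=12
L[10]='2': occ=2, LF[10]=C('2')+2=4+2=6
L[11]='$': occ=0, LF[11]=C('$')+0=0+0=0
L[12]='C': occ=2, LF[12]=C('C')+2=14+2=16
L[13]='A': occ=1, LF[13]=C('A')+1=9+1=10
L[14]='2': occ=3, LF[14]=C('2')+3=4+3=7
L[15]='B': occ=2, LF[15]=C('B')+2=11+2=13
L[16]='2': occ=4, LF[16]=C('2')+4=4+4=8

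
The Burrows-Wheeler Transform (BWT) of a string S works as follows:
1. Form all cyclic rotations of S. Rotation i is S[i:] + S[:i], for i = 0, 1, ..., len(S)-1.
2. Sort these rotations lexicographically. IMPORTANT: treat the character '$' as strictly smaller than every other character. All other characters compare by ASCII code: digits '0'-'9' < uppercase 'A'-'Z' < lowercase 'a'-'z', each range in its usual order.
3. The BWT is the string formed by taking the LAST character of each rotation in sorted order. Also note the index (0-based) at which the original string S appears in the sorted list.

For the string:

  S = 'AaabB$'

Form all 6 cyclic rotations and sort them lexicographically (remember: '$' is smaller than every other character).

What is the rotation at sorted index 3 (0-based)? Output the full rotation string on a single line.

All 6 rotations (rotation i = S[i:]+S[:i]):
  rot[0] = AaabB$
  rot[1] = aabB$A
  rot[2] = abB$Aa
  rot[3] = bB$Aaa
  rot[4] = B$Aaab
  rot[5] = $AaabB
Sorted (with $ < everything):
  sorted[0] = $AaabB
  sorted[1] = AaabB$
  sorted[2] = B$Aaab
  sorted[3] = aabB$A
  sorted[4] = abB$Aa
  sorted[5] = bB$Aaa
sorted[3] = aabB$A

Answer: aabB$A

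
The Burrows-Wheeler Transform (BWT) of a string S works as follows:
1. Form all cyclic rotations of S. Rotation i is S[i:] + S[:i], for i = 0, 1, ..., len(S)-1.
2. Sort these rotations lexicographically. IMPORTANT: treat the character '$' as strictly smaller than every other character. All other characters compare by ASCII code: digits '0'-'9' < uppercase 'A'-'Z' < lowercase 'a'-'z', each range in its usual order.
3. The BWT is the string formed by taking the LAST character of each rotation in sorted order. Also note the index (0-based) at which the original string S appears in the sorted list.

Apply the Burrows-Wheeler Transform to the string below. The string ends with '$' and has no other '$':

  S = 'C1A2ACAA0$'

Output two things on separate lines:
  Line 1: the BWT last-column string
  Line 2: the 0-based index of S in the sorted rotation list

All 10 rotations (rotation i = S[i:]+S[:i]):
  rot[0] = C1A2ACAA0$
  rot[1] = 1A2ACAA0$C
  rot[2] = A2ACAA0$C1
  rot[3] = 2ACAA0$C1A
  rot[4] = ACAA0$C1A2
  rot[5] = CAA0$C1A2A
  rot[6] = AA0$C1A2AC
  rot[7] = A0$C1A2ACA
  rot[8] = 0$C1A2ACAA
  rot[9] = $C1A2ACAA0
Sorted (with $ < everything):
  sorted[0] = $C1A2ACAA0  (last char: '0')
  sorted[1] = 0$C1A2ACAA  (last char: 'A')
  sorted[2] = 1A2ACAA0$C  (last char: 'C')
  sorted[3] = 2ACAA0$C1A  (last char: 'A')
  sorted[4] = A0$C1A2ACA  (last char: 'A')
  sorted[5] = A2ACAA0$C1  (last char: '1')
  sorted[6] = AA0$C1A2AC  (last char: 'C')
  sorted[7] = ACAA0$C1A2  (last char: '2')
  sorted[8] = C1A2ACAA0$  (last char: '$')
  sorted[9] = CAA0$C1A2A  (last char: 'A')
Last column: 0ACAA1C2$A
Original string S is at sorted index 8

Answer: 0ACAA1C2$A
8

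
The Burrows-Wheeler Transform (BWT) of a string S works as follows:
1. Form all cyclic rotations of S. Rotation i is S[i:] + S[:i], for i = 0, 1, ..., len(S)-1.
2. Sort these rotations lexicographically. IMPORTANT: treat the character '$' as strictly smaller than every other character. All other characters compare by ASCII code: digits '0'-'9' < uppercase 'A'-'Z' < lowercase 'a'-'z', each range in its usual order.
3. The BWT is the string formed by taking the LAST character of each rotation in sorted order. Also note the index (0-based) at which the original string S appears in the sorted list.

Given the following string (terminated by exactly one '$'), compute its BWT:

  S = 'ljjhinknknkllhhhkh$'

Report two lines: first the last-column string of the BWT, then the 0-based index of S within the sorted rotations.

Answer: hklhjhhjlhnnnl$kkki
14

Derivation:
All 19 rotations (rotation i = S[i:]+S[:i]):
  rot[0] = ljjhinknknkllhhhkh$
  rot[1] = jjhinknknkllhhhkh$l
  rot[2] = jhinknknkllhhhkh$lj
  rot[3] = hinknknkllhhhkh$ljj
  rot[4] = inknknkllhhhkh$ljjh
  rot[5] = nknknkllhhhkh$ljjhi
  rot[6] = knknkllhhhkh$ljjhin
  rot[7] = nknkllhhhkh$ljjhink
  rot[8] = knkllhhhkh$ljjhinkn
  rot[9] = nkllhhhkh$ljjhinknk
  rot[10] = kllhhhkh$ljjhinknkn
  rot[11] = llhhhkh$ljjhinknknk
  rot[12] = lhhhkh$ljjhinknknkl
  rot[13] = hhhkh$ljjhinknknkll
  rot[14] = hhkh$ljjhinknknkllh
  rot[15] = hkh$ljjhinknknkllhh
  rot[16] = kh$ljjhinknknkllhhh
  rot[17] = h$ljjhinknknkllhhhk
  rot[18] = $ljjhinknknkllhhhkh
Sorted (with $ < everything):
  sorted[0] = $ljjhinknknkllhhhkh  (last char: 'h')
  sorted[1] = h$ljjhinknknkllhhhk  (last char: 'k')
  sorted[2] = hhhkh$ljjhinknknkll  (last char: 'l')
  sorted[3] = hhkh$ljjhinknknkllh  (last char: 'h')
  sorted[4] = hinknknkllhhhkh$ljj  (last char: 'j')
  sorted[5] = hkh$ljjhinknknkllhh  (last char: 'h')
  sorted[6] = inknknkllhhhkh$ljjh  (last char: 'h')
  sorted[7] = jhinknknkllhhhkh$lj  (last char: 'j')
  sorted[8] = jjhinknknkllhhhkh$l  (last char: 'l')
  sorted[9] = kh$ljjhinknknkllhhh  (last char: 'h')
  sorted[10] = kllhhhkh$ljjhinknkn  (last char: 'n')
  sorted[11] = knkllhhhkh$ljjhinkn  (last char: 'n')
  sorted[12] = knknkllhhhkh$ljjhin  (last char: 'n')
  sorted[13] = lhhhkh$ljjhinknknkl  (last char: 'l')
  sorted[14] = ljjhinknknkllhhhkh$  (last char: '$')
  sorted[15] = llhhhkh$ljjhinknknk  (last char: 'k')
  sorted[16] = nkllhhhkh$ljjhinknk  (last char: 'k')
  sorted[17] = nknkllhhhkh$ljjhink  (last char: 'k')
  sorted[18] = nknknkllhhhkh$ljjhi  (last char: 'i')
Last column: hklhjhhjlhnnnl$kkki
Original string S is at sorted index 14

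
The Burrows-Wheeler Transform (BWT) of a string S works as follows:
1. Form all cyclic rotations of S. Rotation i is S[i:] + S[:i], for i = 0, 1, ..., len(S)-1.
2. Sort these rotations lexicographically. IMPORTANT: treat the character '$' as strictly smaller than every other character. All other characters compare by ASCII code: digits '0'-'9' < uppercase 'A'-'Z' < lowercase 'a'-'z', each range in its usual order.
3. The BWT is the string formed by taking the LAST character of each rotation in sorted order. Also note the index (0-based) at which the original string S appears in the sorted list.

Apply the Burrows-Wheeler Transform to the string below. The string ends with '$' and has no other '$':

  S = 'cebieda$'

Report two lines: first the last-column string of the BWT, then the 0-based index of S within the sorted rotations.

Answer: ade$ecib
3

Derivation:
All 8 rotations (rotation i = S[i:]+S[:i]):
  rot[0] = cebieda$
  rot[1] = ebieda$c
  rot[2] = bieda$ce
  rot[3] = ieda$ceb
  rot[4] = eda$cebi
  rot[5] = da$cebie
  rot[6] = a$cebied
  rot[7] = $cebieda
Sorted (with $ < everything):
  sorted[0] = $cebieda  (last char: 'a')
  sorted[1] = a$cebied  (last char: 'd')
  sorted[2] = bieda$ce  (last char: 'e')
  sorted[3] = cebieda$  (last char: '$')
  sorted[4] = da$cebie  (last char: 'e')
  sorted[5] = ebieda$c  (last char: 'c')
  sorted[6] = eda$cebi  (last char: 'i')
  sorted[7] = ieda$ceb  (last char: 'b')
Last column: ade$ecib
Original string S is at sorted index 3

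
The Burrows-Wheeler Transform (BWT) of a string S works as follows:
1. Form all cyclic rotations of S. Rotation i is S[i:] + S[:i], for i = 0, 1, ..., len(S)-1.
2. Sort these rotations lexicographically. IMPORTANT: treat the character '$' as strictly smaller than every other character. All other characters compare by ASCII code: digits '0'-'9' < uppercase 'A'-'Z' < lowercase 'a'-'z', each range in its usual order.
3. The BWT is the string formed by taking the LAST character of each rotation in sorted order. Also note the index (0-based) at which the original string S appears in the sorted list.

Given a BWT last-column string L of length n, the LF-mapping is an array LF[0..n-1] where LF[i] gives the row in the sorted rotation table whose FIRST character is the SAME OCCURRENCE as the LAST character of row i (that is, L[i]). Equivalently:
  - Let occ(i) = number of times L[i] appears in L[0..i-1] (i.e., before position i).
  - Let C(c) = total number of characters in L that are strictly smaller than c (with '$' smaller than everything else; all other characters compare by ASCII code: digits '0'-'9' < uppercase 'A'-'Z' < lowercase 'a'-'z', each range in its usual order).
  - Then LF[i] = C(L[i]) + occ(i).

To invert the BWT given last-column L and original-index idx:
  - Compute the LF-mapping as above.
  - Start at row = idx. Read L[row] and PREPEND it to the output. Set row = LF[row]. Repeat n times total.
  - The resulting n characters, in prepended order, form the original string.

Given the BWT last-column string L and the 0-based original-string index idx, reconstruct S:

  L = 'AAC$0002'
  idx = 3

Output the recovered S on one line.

LF mapping: 5 6 7 0 1 2 3 4
Walk LF starting at row 3, prepending L[row]:
  step 1: row=3, L[3]='$', prepend. Next row=LF[3]=0
  step 2: row=0, L[0]='A', prepend. Next row=LF[0]=5
  step 3: row=5, L[5]='0', prepend. Next row=LF[5]=2
  step 4: row=2, L[2]='C', prepend. Next row=LF[2]=7
  step 5: row=7, L[7]='2', prepend. Next row=LF[7]=4
  step 6: row=4, L[4]='0', prepend. Next row=LF[4]=1
  step 7: row=1, L[1]='A', prepend. Next row=LF[1]=6
  step 8: row=6, L[6]='0', prepend. Next row=LF[6]=3
Reversed output: 0A02C0A$

Answer: 0A02C0A$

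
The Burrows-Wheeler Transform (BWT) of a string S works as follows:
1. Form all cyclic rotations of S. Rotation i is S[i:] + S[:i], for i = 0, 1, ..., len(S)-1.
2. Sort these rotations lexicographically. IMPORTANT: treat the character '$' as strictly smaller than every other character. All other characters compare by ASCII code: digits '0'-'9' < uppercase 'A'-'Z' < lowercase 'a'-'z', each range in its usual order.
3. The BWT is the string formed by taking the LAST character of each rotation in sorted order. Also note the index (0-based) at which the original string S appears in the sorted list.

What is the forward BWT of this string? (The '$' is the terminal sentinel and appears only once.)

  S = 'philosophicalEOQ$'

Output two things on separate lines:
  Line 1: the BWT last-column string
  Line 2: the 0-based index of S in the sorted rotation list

All 17 rotations (rotation i = S[i:]+S[:i]):
  rot[0] = philosophicalEOQ$
  rot[1] = hilosophicalEOQ$p
  rot[2] = ilosophicalEOQ$ph
  rot[3] = losophicalEOQ$phi
  rot[4] = osophicalEOQ$phil
  rot[5] = sophicalEOQ$philo
  rot[6] = ophicalEOQ$philos
  rot[7] = phicalEOQ$philoso
  rot[8] = hicalEOQ$philosop
  rot[9] = icalEOQ$philosoph
  rot[10] = calEOQ$philosophi
  rot[11] = alEOQ$philosophic
  rot[12] = lEOQ$philosophica
  rot[13] = EOQ$philosophical
  rot[14] = OQ$philosophicalE
  rot[15] = Q$philosophicalEO
  rot[16] = $philosophicalEOQ
Sorted (with $ < everything):
  sorted[0] = $philosophicalEOQ  (last char: 'Q')
  sorted[1] = EOQ$philosophical  (last char: 'l')
  sorted[2] = OQ$philosophicalE  (last char: 'E')
  sorted[3] = Q$philosophicalEO  (last char: 'O')
  sorted[4] = alEOQ$philosophic  (last char: 'c')
  sorted[5] = calEOQ$philosophi  (last char: 'i')
  sorted[6] = hicalEOQ$philosop  (last char: 'p')
  sorted[7] = hilosophicalEOQ$p  (last char: 'p')
  sorted[8] = icalEOQ$philosoph  (last char: 'h')
  sorted[9] = ilosophicalEOQ$ph  (last char: 'h')
  sorted[10] = lEOQ$philosophica  (last char: 'a')
  sorted[11] = losophicalEOQ$phi  (last char: 'i')
  sorted[12] = ophicalEOQ$philos  (last char: 's')
  sorted[13] = osophicalEOQ$phil  (last char: 'l')
  sorted[14] = phicalEOQ$philoso  (last char: 'o')
  sorted[15] = philosophicalEOQ$  (last char: '$')
  sorted[16] = sophicalEOQ$philo  (last char: 'o')
Last column: QlEOcipphhaislo$o
Original string S is at sorted index 15

Answer: QlEOcipphhaislo$o
15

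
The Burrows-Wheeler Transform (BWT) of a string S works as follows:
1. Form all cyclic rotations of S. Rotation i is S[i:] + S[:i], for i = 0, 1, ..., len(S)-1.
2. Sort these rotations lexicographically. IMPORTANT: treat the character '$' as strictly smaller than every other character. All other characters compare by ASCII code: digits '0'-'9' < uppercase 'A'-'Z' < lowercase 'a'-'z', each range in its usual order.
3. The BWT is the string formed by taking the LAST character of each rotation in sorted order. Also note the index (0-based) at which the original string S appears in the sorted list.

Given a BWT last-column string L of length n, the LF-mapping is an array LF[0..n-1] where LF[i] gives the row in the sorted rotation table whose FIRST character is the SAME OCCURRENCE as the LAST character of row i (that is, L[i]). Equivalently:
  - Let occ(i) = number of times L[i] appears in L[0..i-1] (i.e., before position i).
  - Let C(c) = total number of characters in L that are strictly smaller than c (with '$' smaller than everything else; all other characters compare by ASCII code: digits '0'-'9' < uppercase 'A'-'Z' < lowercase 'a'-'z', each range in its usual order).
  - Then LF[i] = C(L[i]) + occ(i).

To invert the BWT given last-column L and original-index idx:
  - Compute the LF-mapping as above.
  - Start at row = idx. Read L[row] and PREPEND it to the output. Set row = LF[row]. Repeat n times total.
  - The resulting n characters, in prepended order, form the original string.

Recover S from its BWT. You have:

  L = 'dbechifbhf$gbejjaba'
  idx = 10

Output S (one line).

Answer: egfbjhbcbaibfeajhd$

Derivation:
LF mapping: 8 3 9 7 14 16 11 4 15 12 0 13 5 10 17 18 1 6 2
Walk LF starting at row 10, prepending L[row]:
  step 1: row=10, L[10]='$', prepend. Next row=LF[10]=0
  step 2: row=0, L[0]='d', prepend. Next row=LF[0]=8
  step 3: row=8, L[8]='h', prepend. Next row=LF[8]=15
  step 4: row=15, L[15]='j', prepend. Next row=LF[15]=18
  step 5: row=18, L[18]='a', prepend. Next row=LF[18]=2
  step 6: row=2, L[2]='e', prepend. Next row=LF[2]=9
  step 7: row=9, L[9]='f', prepend. Next row=LF[9]=12
  step 8: row=12, L[12]='b', prepend. Next row=LF[12]=5
  step 9: row=5, L[5]='i', prepend. Next row=LF[5]=16
  step 10: row=16, L[16]='a', prepend. Next row=LF[16]=1
  step 11: row=1, L[1]='b', prepend. Next row=LF[1]=3
  step 12: row=3, L[3]='c', prepend. Next row=LF[3]=7
  step 13: row=7, L[7]='b', prepend. Next row=LF[7]=4
  step 14: row=4, L[4]='h', prepend. Next row=LF[4]=14
  step 15: row=14, L[14]='j', prepend. Next row=LF[14]=17
  step 16: row=17, L[17]='b', prepend. Next row=LF[17]=6
  step 17: row=6, L[6]='f', prepend. Next row=LF[6]=11
  step 18: row=11, L[11]='g', prepend. Next row=LF[11]=13
  step 19: row=13, L[13]='e', prepend. Next row=LF[13]=10
Reversed output: egfbjhbcbaibfeajhd$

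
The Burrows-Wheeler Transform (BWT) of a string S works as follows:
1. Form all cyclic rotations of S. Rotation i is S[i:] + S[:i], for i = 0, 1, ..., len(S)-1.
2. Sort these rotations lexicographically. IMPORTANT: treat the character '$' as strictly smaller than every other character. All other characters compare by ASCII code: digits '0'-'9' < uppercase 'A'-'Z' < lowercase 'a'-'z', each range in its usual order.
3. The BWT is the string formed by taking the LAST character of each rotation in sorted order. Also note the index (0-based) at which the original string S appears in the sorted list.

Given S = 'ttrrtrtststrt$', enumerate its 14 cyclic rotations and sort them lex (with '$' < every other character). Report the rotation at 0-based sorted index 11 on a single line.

All 14 rotations (rotation i = S[i:]+S[:i]):
  rot[0] = ttrrtrtststrt$
  rot[1] = trrtrtststrt$t
  rot[2] = rrtrtststrt$tt
  rot[3] = rtrtststrt$ttr
  rot[4] = trtststrt$ttrr
  rot[5] = rtststrt$ttrrt
  rot[6] = tststrt$ttrrtr
  rot[7] = ststrt$ttrrtrt
  rot[8] = tstrt$ttrrtrts
  rot[9] = strt$ttrrtrtst
  rot[10] = trt$ttrrtrtsts
  rot[11] = rt$ttrrtrtstst
  rot[12] = t$ttrrtrtststr
  rot[13] = $ttrrtrtststrt
Sorted (with $ < everything):
  sorted[0] = $ttrrtrtststrt
  sorted[1] = rrtrtststrt$tt
  sorted[2] = rt$ttrrtrtstst
  sorted[3] = rtrtststrt$ttr
  sorted[4] = rtststrt$ttrrt
  sorted[5] = strt$ttrrtrtst
  sorted[6] = ststrt$ttrrtrt
  sorted[7] = t$ttrrtrtststr
  sorted[8] = trrtrtststrt$t
  sorted[9] = trt$ttrrtrtsts
  sorted[10] = trtststrt$ttrr
  sorted[11] = tstrt$ttrrtrts
  sorted[12] = tststrt$ttrrtr
  sorted[13] = ttrrtrtststrt$
sorted[11] = tstrt$ttrrtrts

Answer: tstrt$ttrrtrts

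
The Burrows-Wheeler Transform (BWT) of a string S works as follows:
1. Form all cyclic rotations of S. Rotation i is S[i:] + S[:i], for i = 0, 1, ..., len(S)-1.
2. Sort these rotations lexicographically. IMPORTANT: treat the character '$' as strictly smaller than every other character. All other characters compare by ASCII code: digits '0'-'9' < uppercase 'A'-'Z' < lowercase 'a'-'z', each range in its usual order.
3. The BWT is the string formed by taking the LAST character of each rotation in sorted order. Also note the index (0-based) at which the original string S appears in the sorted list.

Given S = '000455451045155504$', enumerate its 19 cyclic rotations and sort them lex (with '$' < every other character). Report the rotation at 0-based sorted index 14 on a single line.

Answer: 5155504$00045545104

Derivation:
All 19 rotations (rotation i = S[i:]+S[:i]):
  rot[0] = 000455451045155504$
  rot[1] = 00455451045155504$0
  rot[2] = 0455451045155504$00
  rot[3] = 455451045155504$000
  rot[4] = 55451045155504$0004
  rot[5] = 5451045155504$00045
  rot[6] = 451045155504$000455
  rot[7] = 51045155504$0004554
  rot[8] = 1045155504$00045545
  rot[9] = 045155504$000455451
  rot[10] = 45155504$0004554510
  rot[11] = 5155504$00045545104
  rot[12] = 155504$000455451045
  rot[13] = 55504$0004554510451
  rot[14] = 5504$00045545104515
  rot[15] = 504$000455451045155
  rot[16] = 04$0004554510451555
  rot[17] = 4$00045545104515550
  rot[18] = $000455451045155504
Sorted (with $ < everything):
  sorted[0] = $000455451045155504
  sorted[1] = 000455451045155504$
  sorted[2] = 00455451045155504$0
  sorted[3] = 04$0004554510451555
  sorted[4] = 045155504$000455451
  sorted[5] = 0455451045155504$00
  sorted[6] = 1045155504$00045545
  sorted[7] = 155504$000455451045
  sorted[8] = 4$00045545104515550
  sorted[9] = 451045155504$000455
  sorted[10] = 45155504$0004554510
  sorted[11] = 455451045155504$000
  sorted[12] = 504$000455451045155
  sorted[13] = 51045155504$0004554
  sorted[14] = 5155504$00045545104
  sorted[15] = 5451045155504$00045
  sorted[16] = 5504$00045545104515
  sorted[17] = 55451045155504$0004
  sorted[18] = 55504$0004554510451
sorted[14] = 5155504$00045545104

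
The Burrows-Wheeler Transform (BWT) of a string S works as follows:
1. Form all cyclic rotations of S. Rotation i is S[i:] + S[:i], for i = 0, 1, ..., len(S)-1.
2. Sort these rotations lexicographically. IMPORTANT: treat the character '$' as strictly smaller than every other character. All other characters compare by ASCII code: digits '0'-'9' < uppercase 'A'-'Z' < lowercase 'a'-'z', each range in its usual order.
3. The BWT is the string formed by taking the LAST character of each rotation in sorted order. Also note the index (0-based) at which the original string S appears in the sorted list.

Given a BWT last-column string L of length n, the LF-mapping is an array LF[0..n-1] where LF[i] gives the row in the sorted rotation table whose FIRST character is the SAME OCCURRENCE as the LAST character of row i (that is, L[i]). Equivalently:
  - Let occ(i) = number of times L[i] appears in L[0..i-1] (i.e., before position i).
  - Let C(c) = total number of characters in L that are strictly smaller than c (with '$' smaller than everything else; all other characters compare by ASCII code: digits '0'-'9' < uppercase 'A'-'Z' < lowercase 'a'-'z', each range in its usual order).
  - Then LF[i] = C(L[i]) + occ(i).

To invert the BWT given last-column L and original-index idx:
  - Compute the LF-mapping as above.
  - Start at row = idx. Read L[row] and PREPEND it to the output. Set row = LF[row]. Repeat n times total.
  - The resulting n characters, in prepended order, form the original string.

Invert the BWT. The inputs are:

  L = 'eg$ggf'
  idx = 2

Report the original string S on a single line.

Answer: fggge$

Derivation:
LF mapping: 1 3 0 4 5 2
Walk LF starting at row 2, prepending L[row]:
  step 1: row=2, L[2]='$', prepend. Next row=LF[2]=0
  step 2: row=0, L[0]='e', prepend. Next row=LF[0]=1
  step 3: row=1, L[1]='g', prepend. Next row=LF[1]=3
  step 4: row=3, L[3]='g', prepend. Next row=LF[3]=4
  step 5: row=4, L[4]='g', prepend. Next row=LF[4]=5
  step 6: row=5, L[5]='f', prepend. Next row=LF[5]=2
Reversed output: fggge$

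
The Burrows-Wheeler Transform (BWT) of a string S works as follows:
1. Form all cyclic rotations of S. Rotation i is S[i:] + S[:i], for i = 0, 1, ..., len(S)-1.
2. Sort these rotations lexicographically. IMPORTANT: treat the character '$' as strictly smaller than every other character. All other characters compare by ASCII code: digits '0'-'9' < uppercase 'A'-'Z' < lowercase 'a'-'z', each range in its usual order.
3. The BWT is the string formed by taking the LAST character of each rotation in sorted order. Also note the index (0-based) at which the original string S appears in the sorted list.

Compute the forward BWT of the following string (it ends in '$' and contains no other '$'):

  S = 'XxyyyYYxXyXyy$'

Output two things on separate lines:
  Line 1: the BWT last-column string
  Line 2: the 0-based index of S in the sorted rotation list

Answer: y$xyyYYXyXyXyx
1

Derivation:
All 14 rotations (rotation i = S[i:]+S[:i]):
  rot[0] = XxyyyYYxXyXyy$
  rot[1] = xyyyYYxXyXyy$X
  rot[2] = yyyYYxXyXyy$Xx
  rot[3] = yyYYxXyXyy$Xxy
  rot[4] = yYYxXyXyy$Xxyy
  rot[5] = YYxXyXyy$Xxyyy
  rot[6] = YxXyXyy$XxyyyY
  rot[7] = xXyXyy$XxyyyYY
  rot[8] = XyXyy$XxyyyYYx
  rot[9] = yXyy$XxyyyYYxX
  rot[10] = Xyy$XxyyyYYxXy
  rot[11] = yy$XxyyyYYxXyX
  rot[12] = y$XxyyyYYxXyXy
  rot[13] = $XxyyyYYxXyXyy
Sorted (with $ < everything):
  sorted[0] = $XxyyyYYxXyXyy  (last char: 'y')
  sorted[1] = XxyyyYYxXyXyy$  (last char: '$')
  sorted[2] = XyXyy$XxyyyYYx  (last char: 'x')
  sorted[3] = Xyy$XxyyyYYxXy  (last char: 'y')
  sorted[4] = YYxXyXyy$Xxyyy  (last char: 'y')
  sorted[5] = YxXyXyy$XxyyyY  (last char: 'Y')
  sorted[6] = xXyXyy$XxyyyYY  (last char: 'Y')
  sorted[7] = xyyyYYxXyXyy$X  (last char: 'X')
  sorted[8] = y$XxyyyYYxXyXy  (last char: 'y')
  sorted[9] = yXyy$XxyyyYYxX  (last char: 'X')
  sorted[10] = yYYxXyXyy$Xxyy  (last char: 'y')
  sorted[11] = yy$XxyyyYYxXyX  (last char: 'X')
  sorted[12] = yyYYxXyXyy$Xxy  (last char: 'y')
  sorted[13] = yyyYYxXyXyy$Xx  (last char: 'x')
Last column: y$xyyYYXyXyXyx
Original string S is at sorted index 1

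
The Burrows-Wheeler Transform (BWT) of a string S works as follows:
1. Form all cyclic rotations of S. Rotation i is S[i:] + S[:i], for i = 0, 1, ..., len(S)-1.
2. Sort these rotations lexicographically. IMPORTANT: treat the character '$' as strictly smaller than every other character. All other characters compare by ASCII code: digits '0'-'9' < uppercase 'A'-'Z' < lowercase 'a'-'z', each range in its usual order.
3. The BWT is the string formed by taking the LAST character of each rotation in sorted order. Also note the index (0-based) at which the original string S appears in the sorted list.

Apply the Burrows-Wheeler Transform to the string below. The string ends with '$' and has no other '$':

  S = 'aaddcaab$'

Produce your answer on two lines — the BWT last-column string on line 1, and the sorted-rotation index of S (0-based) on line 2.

Answer: bc$aaadda
2

Derivation:
All 9 rotations (rotation i = S[i:]+S[:i]):
  rot[0] = aaddcaab$
  rot[1] = addcaab$a
  rot[2] = ddcaab$aa
  rot[3] = dcaab$aad
  rot[4] = caab$aadd
  rot[5] = aab$aaddc
  rot[6] = ab$aaddca
  rot[7] = b$aaddcaa
  rot[8] = $aaddcaab
Sorted (with $ < everything):
  sorted[0] = $aaddcaab  (last char: 'b')
  sorted[1] = aab$aaddc  (last char: 'c')
  sorted[2] = aaddcaab$  (last char: '$')
  sorted[3] = ab$aaddca  (last char: 'a')
  sorted[4] = addcaab$a  (last char: 'a')
  sorted[5] = b$aaddcaa  (last char: 'a')
  sorted[6] = caab$aadd  (last char: 'd')
  sorted[7] = dcaab$aad  (last char: 'd')
  sorted[8] = ddcaab$aa  (last char: 'a')
Last column: bc$aaadda
Original string S is at sorted index 2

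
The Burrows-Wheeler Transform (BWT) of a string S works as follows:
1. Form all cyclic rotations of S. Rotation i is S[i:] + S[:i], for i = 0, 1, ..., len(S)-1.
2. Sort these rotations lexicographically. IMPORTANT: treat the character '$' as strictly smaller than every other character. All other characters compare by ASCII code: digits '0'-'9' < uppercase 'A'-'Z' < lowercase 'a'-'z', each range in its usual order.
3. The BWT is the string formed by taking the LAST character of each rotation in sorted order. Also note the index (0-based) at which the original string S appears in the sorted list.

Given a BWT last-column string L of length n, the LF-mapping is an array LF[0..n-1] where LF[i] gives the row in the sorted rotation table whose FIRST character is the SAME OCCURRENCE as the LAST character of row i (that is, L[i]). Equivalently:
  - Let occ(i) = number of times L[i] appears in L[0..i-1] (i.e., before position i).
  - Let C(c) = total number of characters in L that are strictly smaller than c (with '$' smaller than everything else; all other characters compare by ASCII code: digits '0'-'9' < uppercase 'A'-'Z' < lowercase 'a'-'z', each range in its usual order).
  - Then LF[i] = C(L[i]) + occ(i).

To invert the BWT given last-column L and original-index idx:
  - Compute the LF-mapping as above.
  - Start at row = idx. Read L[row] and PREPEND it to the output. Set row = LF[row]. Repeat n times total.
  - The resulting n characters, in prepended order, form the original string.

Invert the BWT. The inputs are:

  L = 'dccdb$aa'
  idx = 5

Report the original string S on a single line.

LF mapping: 6 4 5 7 3 0 1 2
Walk LF starting at row 5, prepending L[row]:
  step 1: row=5, L[5]='$', prepend. Next row=LF[5]=0
  step 2: row=0, L[0]='d', prepend. Next row=LF[0]=6
  step 3: row=6, L[6]='a', prepend. Next row=LF[6]=1
  step 4: row=1, L[1]='c', prepend. Next row=LF[1]=4
  step 5: row=4, L[4]='b', prepend. Next row=LF[4]=3
  step 6: row=3, L[3]='d', prepend. Next row=LF[3]=7
  step 7: row=7, L[7]='a', prepend. Next row=LF[7]=2
  step 8: row=2, L[2]='c', prepend. Next row=LF[2]=5
Reversed output: cadbcad$

Answer: cadbcad$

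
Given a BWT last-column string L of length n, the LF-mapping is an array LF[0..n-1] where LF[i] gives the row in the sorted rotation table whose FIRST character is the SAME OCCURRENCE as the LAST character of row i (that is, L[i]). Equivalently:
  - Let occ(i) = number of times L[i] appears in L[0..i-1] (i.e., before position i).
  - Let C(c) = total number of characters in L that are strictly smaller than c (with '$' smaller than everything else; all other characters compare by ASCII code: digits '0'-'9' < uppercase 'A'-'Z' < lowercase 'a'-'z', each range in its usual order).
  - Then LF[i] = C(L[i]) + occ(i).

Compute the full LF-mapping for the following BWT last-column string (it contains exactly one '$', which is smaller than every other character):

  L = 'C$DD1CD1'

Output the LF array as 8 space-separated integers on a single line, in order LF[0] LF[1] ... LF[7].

Answer: 3 0 5 6 1 4 7 2

Derivation:
Char counts: '$':1, '1':2, 'C':2, 'D':3
C (first-col start): C('$')=0, C('1')=1, C('C')=3, C('D')=5
L[0]='C': occ=0, LF[0]=C('C')+0=3+0=3
L[1]='$': occ=0, LF[1]=C('$')+0=0+0=0
L[2]='D': occ=0, LF[2]=C('D')+0=5+0=5
L[3]='D': occ=1, LF[3]=C('D')+1=5+1=6
L[4]='1': occ=0, LF[4]=C('1')+0=1+0=1
L[5]='C': occ=1, LF[5]=C('C')+1=3+1=4
L[6]='D': occ=2, LF[6]=C('D')+2=5+2=7
L[7]='1': occ=1, LF[7]=C('1')+1=1+1=2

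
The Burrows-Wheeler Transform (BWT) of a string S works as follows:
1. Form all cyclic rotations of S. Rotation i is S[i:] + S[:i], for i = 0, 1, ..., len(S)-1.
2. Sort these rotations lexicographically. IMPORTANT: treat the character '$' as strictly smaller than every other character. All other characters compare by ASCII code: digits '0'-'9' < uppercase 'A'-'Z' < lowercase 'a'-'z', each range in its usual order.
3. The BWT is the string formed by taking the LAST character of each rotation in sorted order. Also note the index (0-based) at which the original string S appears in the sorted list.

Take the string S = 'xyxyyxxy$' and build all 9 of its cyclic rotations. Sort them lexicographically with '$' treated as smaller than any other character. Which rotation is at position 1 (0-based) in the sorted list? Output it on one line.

Answer: xxy$xyxyy

Derivation:
All 9 rotations (rotation i = S[i:]+S[:i]):
  rot[0] = xyxyyxxy$
  rot[1] = yxyyxxy$x
  rot[2] = xyyxxy$xy
  rot[3] = yyxxy$xyx
  rot[4] = yxxy$xyxy
  rot[5] = xxy$xyxyy
  rot[6] = xy$xyxyyx
  rot[7] = y$xyxyyxx
  rot[8] = $xyxyyxxy
Sorted (with $ < everything):
  sorted[0] = $xyxyyxxy
  sorted[1] = xxy$xyxyy
  sorted[2] = xy$xyxyyx
  sorted[3] = xyxyyxxy$
  sorted[4] = xyyxxy$xy
  sorted[5] = y$xyxyyxx
  sorted[6] = yxxy$xyxy
  sorted[7] = yxyyxxy$x
  sorted[8] = yyxxy$xyx
sorted[1] = xxy$xyxyy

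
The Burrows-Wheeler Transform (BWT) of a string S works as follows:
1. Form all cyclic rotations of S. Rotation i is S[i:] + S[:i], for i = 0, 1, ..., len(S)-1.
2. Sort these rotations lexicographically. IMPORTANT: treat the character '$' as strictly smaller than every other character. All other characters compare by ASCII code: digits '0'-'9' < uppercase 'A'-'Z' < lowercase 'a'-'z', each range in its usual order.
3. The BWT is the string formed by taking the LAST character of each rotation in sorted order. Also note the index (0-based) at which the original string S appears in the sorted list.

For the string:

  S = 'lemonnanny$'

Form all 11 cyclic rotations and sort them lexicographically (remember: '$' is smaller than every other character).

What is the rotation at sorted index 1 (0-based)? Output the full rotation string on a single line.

Answer: anny$lemonn

Derivation:
All 11 rotations (rotation i = S[i:]+S[:i]):
  rot[0] = lemonnanny$
  rot[1] = emonnanny$l
  rot[2] = monnanny$le
  rot[3] = onnanny$lem
  rot[4] = nnanny$lemo
  rot[5] = nanny$lemon
  rot[6] = anny$lemonn
  rot[7] = nny$lemonna
  rot[8] = ny$lemonnan
  rot[9] = y$lemonnann
  rot[10] = $lemonnanny
Sorted (with $ < everything):
  sorted[0] = $lemonnanny
  sorted[1] = anny$lemonn
  sorted[2] = emonnanny$l
  sorted[3] = lemonnanny$
  sorted[4] = monnanny$le
  sorted[5] = nanny$lemon
  sorted[6] = nnanny$lemo
  sorted[7] = nny$lemonna
  sorted[8] = ny$lemonnan
  sorted[9] = onnanny$lem
  sorted[10] = y$lemonnann
sorted[1] = anny$lemonn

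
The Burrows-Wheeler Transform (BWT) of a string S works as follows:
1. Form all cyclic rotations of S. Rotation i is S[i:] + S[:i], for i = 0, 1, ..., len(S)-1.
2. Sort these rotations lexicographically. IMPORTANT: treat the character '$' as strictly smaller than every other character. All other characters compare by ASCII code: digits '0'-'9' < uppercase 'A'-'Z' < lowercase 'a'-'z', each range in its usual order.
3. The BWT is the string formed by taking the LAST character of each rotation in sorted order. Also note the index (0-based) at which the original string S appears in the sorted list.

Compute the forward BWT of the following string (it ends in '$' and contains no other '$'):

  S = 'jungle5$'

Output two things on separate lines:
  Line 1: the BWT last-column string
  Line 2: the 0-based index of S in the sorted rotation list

Answer: 5eln$guj
4

Derivation:
All 8 rotations (rotation i = S[i:]+S[:i]):
  rot[0] = jungle5$
  rot[1] = ungle5$j
  rot[2] = ngle5$ju
  rot[3] = gle5$jun
  rot[4] = le5$jung
  rot[5] = e5$jungl
  rot[6] = 5$jungle
  rot[7] = $jungle5
Sorted (with $ < everything):
  sorted[0] = $jungle5  (last char: '5')
  sorted[1] = 5$jungle  (last char: 'e')
  sorted[2] = e5$jungl  (last char: 'l')
  sorted[3] = gle5$jun  (last char: 'n')
  sorted[4] = jungle5$  (last char: '$')
  sorted[5] = le5$jung  (last char: 'g')
  sorted[6] = ngle5$ju  (last char: 'u')
  sorted[7] = ungle5$j  (last char: 'j')
Last column: 5eln$guj
Original string S is at sorted index 4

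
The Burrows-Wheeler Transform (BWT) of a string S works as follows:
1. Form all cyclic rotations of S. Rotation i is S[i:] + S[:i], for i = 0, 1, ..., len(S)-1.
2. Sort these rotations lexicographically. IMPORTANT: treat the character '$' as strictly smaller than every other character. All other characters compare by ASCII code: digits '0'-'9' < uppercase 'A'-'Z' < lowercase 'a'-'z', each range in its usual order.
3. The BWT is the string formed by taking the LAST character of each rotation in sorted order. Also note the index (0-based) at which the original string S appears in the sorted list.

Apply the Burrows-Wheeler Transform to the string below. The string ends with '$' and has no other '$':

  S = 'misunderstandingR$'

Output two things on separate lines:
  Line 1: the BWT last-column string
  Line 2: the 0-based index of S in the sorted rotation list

Answer: Rgtnndndm$uaieriss
9

Derivation:
All 18 rotations (rotation i = S[i:]+S[:i]):
  rot[0] = misunderstandingR$
  rot[1] = isunderstandingR$m
  rot[2] = sunderstandingR$mi
  rot[3] = understandingR$mis
  rot[4] = nderstandingR$misu
  rot[5] = derstandingR$misun
  rot[6] = erstandingR$misund
  rot[7] = rstandingR$misunde
  rot[8] = standingR$misunder
  rot[9] = tandingR$misunders
  rot[10] = andingR$misunderst
  rot[11] = ndingR$misundersta
  rot[12] = dingR$misunderstan
  rot[13] = ingR$misunderstand
  rot[14] = ngR$misunderstandi
  rot[15] = gR$misunderstandin
  rot[16] = R$misunderstanding
  rot[17] = $misunderstandingR
Sorted (with $ < everything):
  sorted[0] = $misunderstandingR  (last char: 'R')
  sorted[1] = R$misunderstanding  (last char: 'g')
  sorted[2] = andingR$misunderst  (last char: 't')
  sorted[3] = derstandingR$misun  (last char: 'n')
  sorted[4] = dingR$misunderstan  (last char: 'n')
  sorted[5] = erstandingR$misund  (last char: 'd')
  sorted[6] = gR$misunderstandin  (last char: 'n')
  sorted[7] = ingR$misunderstand  (last char: 'd')
  sorted[8] = isunderstandingR$m  (last char: 'm')
  sorted[9] = misunderstandingR$  (last char: '$')
  sorted[10] = nderstandingR$misu  (last char: 'u')
  sorted[11] = ndingR$misundersta  (last char: 'a')
  sorted[12] = ngR$misunderstandi  (last char: 'i')
  sorted[13] = rstandingR$misunde  (last char: 'e')
  sorted[14] = standingR$misunder  (last char: 'r')
  sorted[15] = sunderstandingR$mi  (last char: 'i')
  sorted[16] = tandingR$misunders  (last char: 's')
  sorted[17] = understandingR$mis  (last char: 's')
Last column: Rgtnndndm$uaieriss
Original string S is at sorted index 9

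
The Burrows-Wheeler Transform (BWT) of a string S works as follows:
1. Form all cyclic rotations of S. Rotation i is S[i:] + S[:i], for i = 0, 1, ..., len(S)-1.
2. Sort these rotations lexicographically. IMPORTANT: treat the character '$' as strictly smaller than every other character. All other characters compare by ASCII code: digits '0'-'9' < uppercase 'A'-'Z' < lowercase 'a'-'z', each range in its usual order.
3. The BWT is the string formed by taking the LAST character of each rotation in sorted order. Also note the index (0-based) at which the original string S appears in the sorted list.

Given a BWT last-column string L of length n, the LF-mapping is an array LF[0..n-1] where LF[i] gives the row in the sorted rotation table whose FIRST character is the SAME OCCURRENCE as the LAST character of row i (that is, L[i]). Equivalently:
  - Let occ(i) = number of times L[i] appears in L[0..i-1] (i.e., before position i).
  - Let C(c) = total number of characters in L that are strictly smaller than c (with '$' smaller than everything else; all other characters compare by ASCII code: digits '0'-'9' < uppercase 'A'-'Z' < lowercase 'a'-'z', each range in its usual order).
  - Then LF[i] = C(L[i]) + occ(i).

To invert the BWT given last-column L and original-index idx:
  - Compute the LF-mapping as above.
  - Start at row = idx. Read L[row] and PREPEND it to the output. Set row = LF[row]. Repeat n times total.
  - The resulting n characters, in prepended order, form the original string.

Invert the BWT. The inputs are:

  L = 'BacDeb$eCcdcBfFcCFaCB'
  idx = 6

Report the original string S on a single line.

LF mapping: 1 10 13 7 18 12 0 19 4 14 17 15 2 20 8 16 5 9 11 6 3
Walk LF starting at row 6, prepending L[row]:
  step 1: row=6, L[6]='$', prepend. Next row=LF[6]=0
  step 2: row=0, L[0]='B', prepend. Next row=LF[0]=1
  step 3: row=1, L[1]='a', prepend. Next row=LF[1]=10
  step 4: row=10, L[10]='d', prepend. Next row=LF[10]=17
  step 5: row=17, L[17]='F', prepend. Next row=LF[17]=9
  step 6: row=9, L[9]='c', prepend. Next row=LF[9]=14
  step 7: row=14, L[14]='F', prepend. Next row=LF[14]=8
  step 8: row=8, L[8]='C', prepend. Next row=LF[8]=4
  step 9: row=4, L[4]='e', prepend. Next row=LF[4]=18
  step 10: row=18, L[18]='a', prepend. Next row=LF[18]=11
  step 11: row=11, L[11]='c', prepend. Next row=LF[11]=15
  step 12: row=15, L[15]='c', prepend. Next row=LF[15]=16
  step 13: row=16, L[16]='C', prepend. Next row=LF[16]=5
  step 14: row=5, L[5]='b', prepend. Next row=LF[5]=12
  step 15: row=12, L[12]='B', prepend. Next row=LF[12]=2
  step 16: row=2, L[2]='c', prepend. Next row=LF[2]=13
  step 17: row=13, L[13]='f', prepend. Next row=LF[13]=20
  step 18: row=20, L[20]='B', prepend. Next row=LF[20]=3
  step 19: row=3, L[3]='D', prepend. Next row=LF[3]=7
  step 20: row=7, L[7]='e', prepend. Next row=LF[7]=19
  step 21: row=19, L[19]='C', prepend. Next row=LF[19]=6
Reversed output: CeDBfcBbCccaeCFcFdaB$

Answer: CeDBfcBbCccaeCFcFdaB$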